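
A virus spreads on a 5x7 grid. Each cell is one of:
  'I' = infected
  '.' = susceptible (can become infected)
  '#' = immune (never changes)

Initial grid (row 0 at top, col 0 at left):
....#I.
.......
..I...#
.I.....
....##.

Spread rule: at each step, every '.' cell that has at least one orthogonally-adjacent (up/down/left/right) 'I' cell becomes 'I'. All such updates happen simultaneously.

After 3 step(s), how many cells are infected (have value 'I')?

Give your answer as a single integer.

Step 0 (initial): 3 infected
Step 1: +8 new -> 11 infected
Step 2: +11 new -> 22 infected
Step 3: +6 new -> 28 infected

Answer: 28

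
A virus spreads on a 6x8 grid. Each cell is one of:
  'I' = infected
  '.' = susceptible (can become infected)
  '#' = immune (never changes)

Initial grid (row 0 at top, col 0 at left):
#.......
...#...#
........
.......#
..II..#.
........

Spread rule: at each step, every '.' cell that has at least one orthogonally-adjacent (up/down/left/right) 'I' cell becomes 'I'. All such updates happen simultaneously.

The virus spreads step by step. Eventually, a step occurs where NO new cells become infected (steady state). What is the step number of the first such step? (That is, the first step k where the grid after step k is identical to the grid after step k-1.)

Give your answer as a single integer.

Answer: 9

Derivation:
Step 0 (initial): 2 infected
Step 1: +6 new -> 8 infected
Step 2: +8 new -> 16 infected
Step 3: +7 new -> 23 infected
Step 4: +7 new -> 30 infected
Step 5: +7 new -> 37 infected
Step 6: +4 new -> 41 infected
Step 7: +1 new -> 42 infected
Step 8: +1 new -> 43 infected
Step 9: +0 new -> 43 infected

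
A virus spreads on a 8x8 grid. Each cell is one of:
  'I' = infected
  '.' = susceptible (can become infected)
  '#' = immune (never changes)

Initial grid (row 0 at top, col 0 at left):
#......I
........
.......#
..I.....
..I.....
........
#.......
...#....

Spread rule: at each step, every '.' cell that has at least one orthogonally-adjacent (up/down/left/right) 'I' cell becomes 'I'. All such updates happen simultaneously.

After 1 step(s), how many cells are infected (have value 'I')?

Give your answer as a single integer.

Answer: 11

Derivation:
Step 0 (initial): 3 infected
Step 1: +8 new -> 11 infected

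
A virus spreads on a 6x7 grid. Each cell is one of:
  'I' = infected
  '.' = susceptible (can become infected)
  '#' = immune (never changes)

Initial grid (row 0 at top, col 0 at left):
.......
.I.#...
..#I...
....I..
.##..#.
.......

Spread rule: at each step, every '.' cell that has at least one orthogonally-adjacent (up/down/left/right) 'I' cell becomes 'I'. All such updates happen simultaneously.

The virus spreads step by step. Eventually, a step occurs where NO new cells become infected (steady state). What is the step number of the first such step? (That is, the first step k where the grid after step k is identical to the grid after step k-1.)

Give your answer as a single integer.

Step 0 (initial): 3 infected
Step 1: +8 new -> 11 infected
Step 2: +10 new -> 21 infected
Step 3: +8 new -> 29 infected
Step 4: +5 new -> 34 infected
Step 5: +3 new -> 37 infected
Step 6: +0 new -> 37 infected

Answer: 6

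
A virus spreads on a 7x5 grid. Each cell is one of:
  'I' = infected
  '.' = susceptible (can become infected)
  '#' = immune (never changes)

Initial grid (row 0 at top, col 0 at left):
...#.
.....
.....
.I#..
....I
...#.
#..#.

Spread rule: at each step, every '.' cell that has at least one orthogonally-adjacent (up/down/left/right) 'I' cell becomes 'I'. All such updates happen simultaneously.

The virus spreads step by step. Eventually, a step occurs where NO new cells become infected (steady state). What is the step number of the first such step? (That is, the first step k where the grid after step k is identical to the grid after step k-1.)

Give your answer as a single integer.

Answer: 5

Derivation:
Step 0 (initial): 2 infected
Step 1: +6 new -> 8 infected
Step 2: +9 new -> 17 infected
Step 3: +8 new -> 25 infected
Step 4: +5 new -> 30 infected
Step 5: +0 new -> 30 infected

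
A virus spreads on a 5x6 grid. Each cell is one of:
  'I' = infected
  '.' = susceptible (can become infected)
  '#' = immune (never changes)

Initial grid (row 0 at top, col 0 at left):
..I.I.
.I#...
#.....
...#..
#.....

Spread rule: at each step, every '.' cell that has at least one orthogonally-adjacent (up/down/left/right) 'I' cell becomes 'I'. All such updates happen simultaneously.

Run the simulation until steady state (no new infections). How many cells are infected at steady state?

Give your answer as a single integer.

Step 0 (initial): 3 infected
Step 1: +6 new -> 9 infected
Step 2: +6 new -> 15 infected
Step 3: +6 new -> 21 infected
Step 4: +3 new -> 24 infected
Step 5: +2 new -> 26 infected
Step 6: +0 new -> 26 infected

Answer: 26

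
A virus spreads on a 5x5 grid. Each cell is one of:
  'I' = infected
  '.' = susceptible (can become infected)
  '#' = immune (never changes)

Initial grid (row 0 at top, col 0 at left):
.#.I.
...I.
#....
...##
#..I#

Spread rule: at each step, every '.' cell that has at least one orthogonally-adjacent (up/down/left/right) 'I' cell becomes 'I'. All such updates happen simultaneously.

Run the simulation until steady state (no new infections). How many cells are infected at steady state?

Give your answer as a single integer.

Answer: 19

Derivation:
Step 0 (initial): 3 infected
Step 1: +6 new -> 9 infected
Step 2: +5 new -> 14 infected
Step 3: +3 new -> 17 infected
Step 4: +2 new -> 19 infected
Step 5: +0 new -> 19 infected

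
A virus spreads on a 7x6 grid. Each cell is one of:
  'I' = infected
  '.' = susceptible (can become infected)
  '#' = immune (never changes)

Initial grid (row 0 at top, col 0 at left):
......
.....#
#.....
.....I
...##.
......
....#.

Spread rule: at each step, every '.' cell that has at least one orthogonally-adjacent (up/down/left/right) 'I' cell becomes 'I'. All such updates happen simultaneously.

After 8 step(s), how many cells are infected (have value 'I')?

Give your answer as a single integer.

Step 0 (initial): 1 infected
Step 1: +3 new -> 4 infected
Step 2: +3 new -> 7 infected
Step 3: +5 new -> 12 infected
Step 4: +6 new -> 18 infected
Step 5: +8 new -> 26 infected
Step 6: +5 new -> 31 infected
Step 7: +4 new -> 35 infected
Step 8: +2 new -> 37 infected

Answer: 37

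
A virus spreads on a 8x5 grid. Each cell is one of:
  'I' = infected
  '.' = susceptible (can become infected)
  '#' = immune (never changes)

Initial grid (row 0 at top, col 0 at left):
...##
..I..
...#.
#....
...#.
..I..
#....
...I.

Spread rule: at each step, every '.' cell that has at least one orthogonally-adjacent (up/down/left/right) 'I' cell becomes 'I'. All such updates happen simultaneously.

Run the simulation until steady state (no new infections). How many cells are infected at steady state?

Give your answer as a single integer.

Answer: 34

Derivation:
Step 0 (initial): 3 infected
Step 1: +11 new -> 14 infected
Step 2: +11 new -> 25 infected
Step 3: +8 new -> 33 infected
Step 4: +1 new -> 34 infected
Step 5: +0 new -> 34 infected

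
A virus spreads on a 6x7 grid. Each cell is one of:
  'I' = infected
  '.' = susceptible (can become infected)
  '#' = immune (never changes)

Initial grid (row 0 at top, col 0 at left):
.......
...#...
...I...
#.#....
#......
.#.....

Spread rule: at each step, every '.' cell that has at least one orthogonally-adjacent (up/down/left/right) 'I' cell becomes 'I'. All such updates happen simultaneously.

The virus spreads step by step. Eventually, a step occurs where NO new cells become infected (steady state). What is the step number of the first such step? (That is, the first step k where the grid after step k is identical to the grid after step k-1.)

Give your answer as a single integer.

Answer: 7

Derivation:
Step 0 (initial): 1 infected
Step 1: +3 new -> 4 infected
Step 2: +6 new -> 10 infected
Step 3: +11 new -> 21 infected
Step 4: +10 new -> 31 infected
Step 5: +4 new -> 35 infected
Step 6: +1 new -> 36 infected
Step 7: +0 new -> 36 infected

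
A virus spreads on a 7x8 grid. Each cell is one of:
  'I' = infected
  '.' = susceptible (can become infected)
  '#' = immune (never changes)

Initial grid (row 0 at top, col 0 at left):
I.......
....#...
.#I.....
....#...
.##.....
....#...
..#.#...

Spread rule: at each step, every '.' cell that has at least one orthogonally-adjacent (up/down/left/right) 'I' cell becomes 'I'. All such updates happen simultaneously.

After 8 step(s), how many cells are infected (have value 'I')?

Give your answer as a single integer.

Step 0 (initial): 2 infected
Step 1: +5 new -> 7 infected
Step 2: +7 new -> 14 infected
Step 3: +4 new -> 18 infected
Step 4: +7 new -> 25 infected
Step 5: +8 new -> 33 infected
Step 6: +7 new -> 40 infected
Step 7: +5 new -> 45 infected
Step 8: +2 new -> 47 infected

Answer: 47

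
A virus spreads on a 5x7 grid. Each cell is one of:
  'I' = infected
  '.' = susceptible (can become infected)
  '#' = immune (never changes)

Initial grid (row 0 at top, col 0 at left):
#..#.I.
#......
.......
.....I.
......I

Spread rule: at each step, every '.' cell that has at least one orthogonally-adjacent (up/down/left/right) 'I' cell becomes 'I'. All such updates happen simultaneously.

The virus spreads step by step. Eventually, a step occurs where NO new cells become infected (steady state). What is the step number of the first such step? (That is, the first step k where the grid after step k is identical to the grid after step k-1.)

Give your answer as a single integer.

Answer: 7

Derivation:
Step 0 (initial): 3 infected
Step 1: +7 new -> 10 infected
Step 2: +6 new -> 16 infected
Step 3: +4 new -> 20 infected
Step 4: +4 new -> 24 infected
Step 5: +5 new -> 29 infected
Step 6: +3 new -> 32 infected
Step 7: +0 new -> 32 infected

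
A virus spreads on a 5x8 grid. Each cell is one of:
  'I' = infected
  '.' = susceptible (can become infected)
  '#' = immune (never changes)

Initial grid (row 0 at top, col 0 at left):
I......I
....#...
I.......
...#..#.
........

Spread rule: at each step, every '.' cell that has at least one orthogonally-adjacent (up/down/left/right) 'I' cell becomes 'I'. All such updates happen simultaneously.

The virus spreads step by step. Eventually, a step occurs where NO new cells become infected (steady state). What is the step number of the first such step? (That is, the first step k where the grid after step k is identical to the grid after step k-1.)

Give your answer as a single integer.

Answer: 7

Derivation:
Step 0 (initial): 3 infected
Step 1: +6 new -> 9 infected
Step 2: +8 new -> 17 infected
Step 3: +9 new -> 26 infected
Step 4: +5 new -> 31 infected
Step 5: +4 new -> 35 infected
Step 6: +2 new -> 37 infected
Step 7: +0 new -> 37 infected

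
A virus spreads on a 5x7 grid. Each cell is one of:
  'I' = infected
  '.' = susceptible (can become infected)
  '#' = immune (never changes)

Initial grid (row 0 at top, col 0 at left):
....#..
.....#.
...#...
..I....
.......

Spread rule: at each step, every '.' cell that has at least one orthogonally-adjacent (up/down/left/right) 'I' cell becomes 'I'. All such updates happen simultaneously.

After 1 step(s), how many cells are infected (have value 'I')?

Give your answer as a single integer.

Step 0 (initial): 1 infected
Step 1: +4 new -> 5 infected

Answer: 5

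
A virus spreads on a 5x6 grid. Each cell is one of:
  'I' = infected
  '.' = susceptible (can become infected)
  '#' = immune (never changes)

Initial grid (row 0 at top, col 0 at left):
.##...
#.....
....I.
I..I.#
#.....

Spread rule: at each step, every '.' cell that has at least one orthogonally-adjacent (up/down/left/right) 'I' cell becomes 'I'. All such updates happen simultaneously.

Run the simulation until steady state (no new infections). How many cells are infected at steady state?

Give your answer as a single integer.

Answer: 24

Derivation:
Step 0 (initial): 3 infected
Step 1: +8 new -> 11 infected
Step 2: +8 new -> 19 infected
Step 3: +5 new -> 24 infected
Step 4: +0 new -> 24 infected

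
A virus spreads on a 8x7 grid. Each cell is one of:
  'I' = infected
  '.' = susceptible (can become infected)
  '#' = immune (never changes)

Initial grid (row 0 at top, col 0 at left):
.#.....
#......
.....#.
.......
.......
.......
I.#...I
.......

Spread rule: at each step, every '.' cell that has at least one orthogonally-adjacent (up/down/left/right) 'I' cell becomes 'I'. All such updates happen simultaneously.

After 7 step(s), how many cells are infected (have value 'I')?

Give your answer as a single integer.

Step 0 (initial): 2 infected
Step 1: +6 new -> 8 infected
Step 2: +7 new -> 15 infected
Step 3: +9 new -> 24 infected
Step 4: +8 new -> 32 infected
Step 5: +5 new -> 37 infected
Step 6: +6 new -> 43 infected
Step 7: +4 new -> 47 infected

Answer: 47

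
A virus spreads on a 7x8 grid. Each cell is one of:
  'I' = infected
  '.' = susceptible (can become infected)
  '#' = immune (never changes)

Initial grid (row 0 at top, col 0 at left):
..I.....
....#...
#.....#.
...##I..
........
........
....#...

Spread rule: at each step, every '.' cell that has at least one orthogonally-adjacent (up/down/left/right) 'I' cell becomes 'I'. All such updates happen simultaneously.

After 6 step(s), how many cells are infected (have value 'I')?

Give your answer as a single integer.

Answer: 47

Derivation:
Step 0 (initial): 2 infected
Step 1: +6 new -> 8 infected
Step 2: +11 new -> 19 infected
Step 3: +12 new -> 31 infected
Step 4: +7 new -> 38 infected
Step 5: +6 new -> 44 infected
Step 6: +3 new -> 47 infected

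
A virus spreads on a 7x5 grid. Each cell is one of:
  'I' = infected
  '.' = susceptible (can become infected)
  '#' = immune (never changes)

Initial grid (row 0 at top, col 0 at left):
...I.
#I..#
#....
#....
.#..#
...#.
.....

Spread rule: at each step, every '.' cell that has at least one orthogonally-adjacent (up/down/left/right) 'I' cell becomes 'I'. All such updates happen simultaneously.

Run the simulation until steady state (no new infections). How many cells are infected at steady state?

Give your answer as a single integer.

Step 0 (initial): 2 infected
Step 1: +6 new -> 8 infected
Step 2: +4 new -> 12 infected
Step 3: +3 new -> 15 infected
Step 4: +3 new -> 18 infected
Step 5: +1 new -> 19 infected
Step 6: +2 new -> 21 infected
Step 7: +3 new -> 24 infected
Step 8: +3 new -> 27 infected
Step 9: +1 new -> 28 infected
Step 10: +0 new -> 28 infected

Answer: 28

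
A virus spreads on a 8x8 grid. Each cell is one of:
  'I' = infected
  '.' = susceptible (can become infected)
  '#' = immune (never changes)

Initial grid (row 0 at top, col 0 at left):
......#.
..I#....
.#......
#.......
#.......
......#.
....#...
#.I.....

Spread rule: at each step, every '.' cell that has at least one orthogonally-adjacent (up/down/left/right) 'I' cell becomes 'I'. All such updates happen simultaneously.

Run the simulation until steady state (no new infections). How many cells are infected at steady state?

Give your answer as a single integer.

Step 0 (initial): 2 infected
Step 1: +6 new -> 8 infected
Step 2: +9 new -> 17 infected
Step 3: +11 new -> 28 infected
Step 4: +10 new -> 38 infected
Step 5: +7 new -> 45 infected
Step 6: +5 new -> 50 infected
Step 7: +4 new -> 54 infected
Step 8: +2 new -> 56 infected
Step 9: +0 new -> 56 infected

Answer: 56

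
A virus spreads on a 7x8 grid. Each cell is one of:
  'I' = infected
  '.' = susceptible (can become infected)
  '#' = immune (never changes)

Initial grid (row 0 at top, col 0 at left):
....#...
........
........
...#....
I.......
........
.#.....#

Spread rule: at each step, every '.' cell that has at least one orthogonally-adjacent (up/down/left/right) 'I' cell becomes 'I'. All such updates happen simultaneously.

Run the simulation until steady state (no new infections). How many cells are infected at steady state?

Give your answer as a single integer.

Answer: 52

Derivation:
Step 0 (initial): 1 infected
Step 1: +3 new -> 4 infected
Step 2: +5 new -> 9 infected
Step 3: +5 new -> 14 infected
Step 4: +6 new -> 20 infected
Step 5: +7 new -> 27 infected
Step 6: +7 new -> 34 infected
Step 7: +7 new -> 41 infected
Step 8: +5 new -> 46 infected
Step 9: +3 new -> 49 infected
Step 10: +2 new -> 51 infected
Step 11: +1 new -> 52 infected
Step 12: +0 new -> 52 infected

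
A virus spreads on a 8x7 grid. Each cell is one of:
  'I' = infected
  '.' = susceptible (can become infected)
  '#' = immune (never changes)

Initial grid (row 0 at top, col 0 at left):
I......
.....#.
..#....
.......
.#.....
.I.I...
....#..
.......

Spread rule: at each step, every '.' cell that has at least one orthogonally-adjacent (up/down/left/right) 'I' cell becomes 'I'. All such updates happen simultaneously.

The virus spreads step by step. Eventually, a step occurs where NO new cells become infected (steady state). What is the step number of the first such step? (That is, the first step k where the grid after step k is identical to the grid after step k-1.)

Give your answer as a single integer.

Step 0 (initial): 3 infected
Step 1: +8 new -> 11 infected
Step 2: +12 new -> 23 infected
Step 3: +13 new -> 36 infected
Step 4: +8 new -> 44 infected
Step 5: +5 new -> 49 infected
Step 6: +2 new -> 51 infected
Step 7: +1 new -> 52 infected
Step 8: +0 new -> 52 infected

Answer: 8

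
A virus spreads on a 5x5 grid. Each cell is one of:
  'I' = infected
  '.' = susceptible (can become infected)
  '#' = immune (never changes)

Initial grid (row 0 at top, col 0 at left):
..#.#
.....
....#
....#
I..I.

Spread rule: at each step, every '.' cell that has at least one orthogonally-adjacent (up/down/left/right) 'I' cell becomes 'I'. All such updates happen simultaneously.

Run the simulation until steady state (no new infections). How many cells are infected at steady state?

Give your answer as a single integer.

Answer: 21

Derivation:
Step 0 (initial): 2 infected
Step 1: +5 new -> 7 infected
Step 2: +4 new -> 11 infected
Step 3: +4 new -> 15 infected
Step 4: +5 new -> 20 infected
Step 5: +1 new -> 21 infected
Step 6: +0 new -> 21 infected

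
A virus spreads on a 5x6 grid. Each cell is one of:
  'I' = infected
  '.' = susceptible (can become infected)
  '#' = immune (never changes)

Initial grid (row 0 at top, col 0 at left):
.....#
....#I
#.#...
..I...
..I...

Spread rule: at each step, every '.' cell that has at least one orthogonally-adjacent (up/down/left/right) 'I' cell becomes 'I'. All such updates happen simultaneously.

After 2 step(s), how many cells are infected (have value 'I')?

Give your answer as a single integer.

Step 0 (initial): 3 infected
Step 1: +5 new -> 8 infected
Step 2: +8 new -> 16 infected

Answer: 16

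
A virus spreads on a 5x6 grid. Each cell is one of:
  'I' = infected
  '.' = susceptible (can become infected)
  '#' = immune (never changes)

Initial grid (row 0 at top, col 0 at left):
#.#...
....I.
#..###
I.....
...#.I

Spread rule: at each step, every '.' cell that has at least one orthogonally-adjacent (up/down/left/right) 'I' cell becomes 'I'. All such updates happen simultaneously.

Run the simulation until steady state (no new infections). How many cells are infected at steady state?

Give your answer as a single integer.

Answer: 23

Derivation:
Step 0 (initial): 3 infected
Step 1: +7 new -> 10 infected
Step 2: +7 new -> 17 infected
Step 3: +4 new -> 21 infected
Step 4: +2 new -> 23 infected
Step 5: +0 new -> 23 infected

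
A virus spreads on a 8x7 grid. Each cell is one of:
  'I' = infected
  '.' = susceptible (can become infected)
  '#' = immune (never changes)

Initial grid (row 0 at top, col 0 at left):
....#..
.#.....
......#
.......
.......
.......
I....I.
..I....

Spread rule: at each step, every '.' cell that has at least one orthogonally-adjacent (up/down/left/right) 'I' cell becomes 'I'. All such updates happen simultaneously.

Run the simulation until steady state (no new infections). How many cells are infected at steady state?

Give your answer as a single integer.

Answer: 53

Derivation:
Step 0 (initial): 3 infected
Step 1: +10 new -> 13 infected
Step 2: +9 new -> 22 infected
Step 3: +7 new -> 29 infected
Step 4: +7 new -> 36 infected
Step 5: +6 new -> 42 infected
Step 6: +6 new -> 48 infected
Step 7: +4 new -> 52 infected
Step 8: +1 new -> 53 infected
Step 9: +0 new -> 53 infected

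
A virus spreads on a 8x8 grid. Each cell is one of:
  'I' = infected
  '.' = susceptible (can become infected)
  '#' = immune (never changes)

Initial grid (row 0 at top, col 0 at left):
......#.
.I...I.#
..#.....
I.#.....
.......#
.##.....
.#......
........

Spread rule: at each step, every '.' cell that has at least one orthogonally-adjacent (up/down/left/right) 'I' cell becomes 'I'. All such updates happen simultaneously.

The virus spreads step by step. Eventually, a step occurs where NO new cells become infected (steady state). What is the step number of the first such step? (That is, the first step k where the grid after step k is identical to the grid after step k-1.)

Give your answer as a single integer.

Answer: 9

Derivation:
Step 0 (initial): 3 infected
Step 1: +11 new -> 14 infected
Step 2: +9 new -> 23 infected
Step 3: +8 new -> 31 infected
Step 4: +7 new -> 38 infected
Step 5: +5 new -> 43 infected
Step 6: +6 new -> 49 infected
Step 7: +5 new -> 54 infected
Step 8: +1 new -> 55 infected
Step 9: +0 new -> 55 infected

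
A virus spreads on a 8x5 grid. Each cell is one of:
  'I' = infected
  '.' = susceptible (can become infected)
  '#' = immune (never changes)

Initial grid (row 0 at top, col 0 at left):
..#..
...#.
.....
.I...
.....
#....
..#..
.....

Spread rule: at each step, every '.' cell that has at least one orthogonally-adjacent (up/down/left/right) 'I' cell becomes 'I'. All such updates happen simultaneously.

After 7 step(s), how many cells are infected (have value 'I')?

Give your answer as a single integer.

Step 0 (initial): 1 infected
Step 1: +4 new -> 5 infected
Step 2: +7 new -> 12 infected
Step 3: +8 new -> 20 infected
Step 4: +6 new -> 26 infected
Step 5: +5 new -> 31 infected
Step 6: +3 new -> 34 infected
Step 7: +2 new -> 36 infected

Answer: 36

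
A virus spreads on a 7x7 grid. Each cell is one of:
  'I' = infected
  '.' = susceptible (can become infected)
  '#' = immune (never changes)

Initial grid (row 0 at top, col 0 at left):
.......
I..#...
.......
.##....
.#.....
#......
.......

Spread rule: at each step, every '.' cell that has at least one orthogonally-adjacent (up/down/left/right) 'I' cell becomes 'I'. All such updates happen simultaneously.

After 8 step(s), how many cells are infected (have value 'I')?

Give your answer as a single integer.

Answer: 34

Derivation:
Step 0 (initial): 1 infected
Step 1: +3 new -> 4 infected
Step 2: +4 new -> 8 infected
Step 3: +3 new -> 11 infected
Step 4: +2 new -> 13 infected
Step 5: +3 new -> 16 infected
Step 6: +5 new -> 21 infected
Step 7: +7 new -> 28 infected
Step 8: +6 new -> 34 infected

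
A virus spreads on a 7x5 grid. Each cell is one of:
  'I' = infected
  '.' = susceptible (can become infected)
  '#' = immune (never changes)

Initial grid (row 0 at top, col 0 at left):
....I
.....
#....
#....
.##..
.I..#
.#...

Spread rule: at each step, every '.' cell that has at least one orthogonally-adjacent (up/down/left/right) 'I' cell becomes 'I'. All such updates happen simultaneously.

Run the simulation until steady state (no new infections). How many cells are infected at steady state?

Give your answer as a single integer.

Step 0 (initial): 2 infected
Step 1: +4 new -> 6 infected
Step 2: +7 new -> 13 infected
Step 3: +6 new -> 19 infected
Step 4: +6 new -> 25 infected
Step 5: +3 new -> 28 infected
Step 6: +1 new -> 29 infected
Step 7: +0 new -> 29 infected

Answer: 29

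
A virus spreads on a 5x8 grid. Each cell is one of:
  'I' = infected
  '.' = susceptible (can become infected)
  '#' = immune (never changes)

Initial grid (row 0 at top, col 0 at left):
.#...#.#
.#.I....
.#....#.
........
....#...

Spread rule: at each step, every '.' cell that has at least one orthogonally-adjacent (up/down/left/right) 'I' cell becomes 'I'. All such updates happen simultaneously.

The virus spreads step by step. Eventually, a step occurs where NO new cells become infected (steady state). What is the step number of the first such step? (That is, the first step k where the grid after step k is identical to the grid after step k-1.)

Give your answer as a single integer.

Step 0 (initial): 1 infected
Step 1: +4 new -> 5 infected
Step 2: +6 new -> 11 infected
Step 3: +5 new -> 16 infected
Step 4: +5 new -> 21 infected
Step 5: +5 new -> 26 infected
Step 6: +4 new -> 30 infected
Step 7: +2 new -> 32 infected
Step 8: +1 new -> 33 infected
Step 9: +0 new -> 33 infected

Answer: 9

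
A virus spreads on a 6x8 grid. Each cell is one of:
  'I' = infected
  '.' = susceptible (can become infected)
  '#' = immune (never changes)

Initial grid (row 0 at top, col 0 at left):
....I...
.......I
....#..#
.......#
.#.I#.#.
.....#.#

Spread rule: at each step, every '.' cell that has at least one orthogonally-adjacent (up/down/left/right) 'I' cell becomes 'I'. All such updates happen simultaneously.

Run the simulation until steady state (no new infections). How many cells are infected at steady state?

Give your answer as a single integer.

Step 0 (initial): 3 infected
Step 1: +8 new -> 11 infected
Step 2: +10 new -> 21 infected
Step 3: +8 new -> 29 infected
Step 4: +6 new -> 35 infected
Step 5: +3 new -> 38 infected
Step 6: +0 new -> 38 infected

Answer: 38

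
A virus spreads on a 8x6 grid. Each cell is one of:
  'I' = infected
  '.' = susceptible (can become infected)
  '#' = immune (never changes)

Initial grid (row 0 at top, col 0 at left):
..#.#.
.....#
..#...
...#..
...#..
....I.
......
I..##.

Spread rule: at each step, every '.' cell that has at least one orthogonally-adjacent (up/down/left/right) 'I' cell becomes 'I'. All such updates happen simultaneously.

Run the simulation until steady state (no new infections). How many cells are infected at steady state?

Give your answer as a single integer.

Step 0 (initial): 2 infected
Step 1: +6 new -> 8 infected
Step 2: +8 new -> 16 infected
Step 3: +7 new -> 23 infected
Step 4: +6 new -> 29 infected
Step 5: +3 new -> 32 infected
Step 6: +4 new -> 36 infected
Step 7: +2 new -> 38 infected
Step 8: +1 new -> 39 infected
Step 9: +0 new -> 39 infected

Answer: 39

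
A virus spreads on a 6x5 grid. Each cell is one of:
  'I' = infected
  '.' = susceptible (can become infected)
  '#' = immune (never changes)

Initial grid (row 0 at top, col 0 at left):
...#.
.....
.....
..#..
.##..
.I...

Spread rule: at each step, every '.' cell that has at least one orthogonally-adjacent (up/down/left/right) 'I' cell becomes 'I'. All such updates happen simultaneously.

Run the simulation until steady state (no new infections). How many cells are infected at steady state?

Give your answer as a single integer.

Step 0 (initial): 1 infected
Step 1: +2 new -> 3 infected
Step 2: +2 new -> 5 infected
Step 3: +3 new -> 8 infected
Step 4: +4 new -> 12 infected
Step 5: +4 new -> 16 infected
Step 6: +5 new -> 21 infected
Step 7: +3 new -> 24 infected
Step 8: +2 new -> 26 infected
Step 9: +0 new -> 26 infected

Answer: 26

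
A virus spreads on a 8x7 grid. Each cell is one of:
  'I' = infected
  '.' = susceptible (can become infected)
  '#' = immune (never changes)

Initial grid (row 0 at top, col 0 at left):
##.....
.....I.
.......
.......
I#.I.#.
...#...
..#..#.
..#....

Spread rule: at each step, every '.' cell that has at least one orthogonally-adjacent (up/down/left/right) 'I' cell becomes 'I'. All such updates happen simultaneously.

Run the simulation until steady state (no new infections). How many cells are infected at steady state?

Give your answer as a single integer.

Answer: 48

Derivation:
Step 0 (initial): 3 infected
Step 1: +9 new -> 12 infected
Step 2: +15 new -> 27 infected
Step 3: +10 new -> 37 infected
Step 4: +7 new -> 44 infected
Step 5: +3 new -> 47 infected
Step 6: +1 new -> 48 infected
Step 7: +0 new -> 48 infected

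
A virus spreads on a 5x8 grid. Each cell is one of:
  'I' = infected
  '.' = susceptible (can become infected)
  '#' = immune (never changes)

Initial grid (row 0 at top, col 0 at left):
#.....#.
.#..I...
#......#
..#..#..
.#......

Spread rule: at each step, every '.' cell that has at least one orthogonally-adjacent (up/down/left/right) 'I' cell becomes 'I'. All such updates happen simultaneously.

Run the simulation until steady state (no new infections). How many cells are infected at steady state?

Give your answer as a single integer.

Answer: 31

Derivation:
Step 0 (initial): 1 infected
Step 1: +4 new -> 5 infected
Step 2: +7 new -> 12 infected
Step 3: +6 new -> 18 infected
Step 4: +6 new -> 24 infected
Step 5: +4 new -> 28 infected
Step 6: +2 new -> 30 infected
Step 7: +1 new -> 31 infected
Step 8: +0 new -> 31 infected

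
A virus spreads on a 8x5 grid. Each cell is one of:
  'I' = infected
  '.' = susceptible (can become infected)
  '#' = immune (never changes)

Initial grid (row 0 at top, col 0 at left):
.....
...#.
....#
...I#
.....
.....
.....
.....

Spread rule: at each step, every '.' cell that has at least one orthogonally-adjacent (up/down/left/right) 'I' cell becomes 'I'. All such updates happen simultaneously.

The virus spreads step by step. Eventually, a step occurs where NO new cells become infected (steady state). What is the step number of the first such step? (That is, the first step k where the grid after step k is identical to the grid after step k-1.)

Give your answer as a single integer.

Step 0 (initial): 1 infected
Step 1: +3 new -> 4 infected
Step 2: +5 new -> 9 infected
Step 3: +7 new -> 16 infected
Step 4: +8 new -> 24 infected
Step 5: +7 new -> 31 infected
Step 6: +4 new -> 35 infected
Step 7: +2 new -> 37 infected
Step 8: +0 new -> 37 infected

Answer: 8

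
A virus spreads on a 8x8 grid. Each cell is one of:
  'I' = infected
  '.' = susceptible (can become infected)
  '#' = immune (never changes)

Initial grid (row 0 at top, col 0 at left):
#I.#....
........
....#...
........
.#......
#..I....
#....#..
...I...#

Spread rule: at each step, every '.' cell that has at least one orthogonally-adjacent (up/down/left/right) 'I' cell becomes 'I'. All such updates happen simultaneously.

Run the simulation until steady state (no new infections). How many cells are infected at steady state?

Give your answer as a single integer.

Step 0 (initial): 3 infected
Step 1: +8 new -> 11 infected
Step 2: +12 new -> 23 infected
Step 3: +12 new -> 35 infected
Step 4: +6 new -> 41 infected
Step 5: +7 new -> 48 infected
Step 6: +4 new -> 52 infected
Step 7: +3 new -> 55 infected
Step 8: +1 new -> 56 infected
Step 9: +0 new -> 56 infected

Answer: 56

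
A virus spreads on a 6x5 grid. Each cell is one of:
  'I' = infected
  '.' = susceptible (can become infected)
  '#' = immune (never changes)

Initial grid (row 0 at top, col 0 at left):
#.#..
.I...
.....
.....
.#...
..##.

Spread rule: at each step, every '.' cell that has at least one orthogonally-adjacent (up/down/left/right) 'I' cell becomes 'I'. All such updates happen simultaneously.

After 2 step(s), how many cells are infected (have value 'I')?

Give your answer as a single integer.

Answer: 9

Derivation:
Step 0 (initial): 1 infected
Step 1: +4 new -> 5 infected
Step 2: +4 new -> 9 infected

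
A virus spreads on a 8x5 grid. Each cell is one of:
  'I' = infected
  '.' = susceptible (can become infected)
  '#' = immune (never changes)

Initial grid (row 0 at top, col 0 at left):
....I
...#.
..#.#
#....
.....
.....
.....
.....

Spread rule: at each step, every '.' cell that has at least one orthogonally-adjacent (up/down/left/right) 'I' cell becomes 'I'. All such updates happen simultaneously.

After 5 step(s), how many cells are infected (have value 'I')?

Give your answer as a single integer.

Answer: 10

Derivation:
Step 0 (initial): 1 infected
Step 1: +2 new -> 3 infected
Step 2: +1 new -> 4 infected
Step 3: +2 new -> 6 infected
Step 4: +2 new -> 8 infected
Step 5: +2 new -> 10 infected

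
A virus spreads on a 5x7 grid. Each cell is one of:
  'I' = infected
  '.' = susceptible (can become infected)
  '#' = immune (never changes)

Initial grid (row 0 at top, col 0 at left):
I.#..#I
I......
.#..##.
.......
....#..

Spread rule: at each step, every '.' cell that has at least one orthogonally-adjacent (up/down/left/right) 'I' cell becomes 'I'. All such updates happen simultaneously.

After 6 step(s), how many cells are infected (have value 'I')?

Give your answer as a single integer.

Step 0 (initial): 3 infected
Step 1: +4 new -> 7 infected
Step 2: +4 new -> 11 infected
Step 3: +6 new -> 17 infected
Step 4: +7 new -> 24 infected
Step 5: +4 new -> 28 infected
Step 6: +1 new -> 29 infected

Answer: 29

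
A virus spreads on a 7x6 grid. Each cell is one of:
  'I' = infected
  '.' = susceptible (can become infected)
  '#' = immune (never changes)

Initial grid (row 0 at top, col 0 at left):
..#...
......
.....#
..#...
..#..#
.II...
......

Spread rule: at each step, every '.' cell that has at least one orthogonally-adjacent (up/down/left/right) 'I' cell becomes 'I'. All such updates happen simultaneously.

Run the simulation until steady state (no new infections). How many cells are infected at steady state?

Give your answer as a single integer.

Step 0 (initial): 2 infected
Step 1: +5 new -> 7 infected
Step 2: +6 new -> 13 infected
Step 3: +6 new -> 19 infected
Step 4: +6 new -> 25 infected
Step 5: +6 new -> 31 infected
Step 6: +3 new -> 34 infected
Step 7: +2 new -> 36 infected
Step 8: +1 new -> 37 infected
Step 9: +0 new -> 37 infected

Answer: 37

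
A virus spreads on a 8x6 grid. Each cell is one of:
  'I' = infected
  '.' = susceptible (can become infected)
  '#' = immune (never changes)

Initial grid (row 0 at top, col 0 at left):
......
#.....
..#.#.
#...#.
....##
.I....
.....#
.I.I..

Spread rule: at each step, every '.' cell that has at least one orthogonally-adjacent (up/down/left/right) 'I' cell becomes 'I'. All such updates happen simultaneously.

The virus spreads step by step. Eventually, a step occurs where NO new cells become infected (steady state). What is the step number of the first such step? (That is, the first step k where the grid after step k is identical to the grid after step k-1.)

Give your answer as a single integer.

Answer: 11

Derivation:
Step 0 (initial): 3 infected
Step 1: +8 new -> 11 infected
Step 2: +8 new -> 19 infected
Step 3: +4 new -> 23 infected
Step 4: +4 new -> 27 infected
Step 5: +3 new -> 30 infected
Step 6: +3 new -> 33 infected
Step 7: +2 new -> 35 infected
Step 8: +2 new -> 37 infected
Step 9: +2 new -> 39 infected
Step 10: +1 new -> 40 infected
Step 11: +0 new -> 40 infected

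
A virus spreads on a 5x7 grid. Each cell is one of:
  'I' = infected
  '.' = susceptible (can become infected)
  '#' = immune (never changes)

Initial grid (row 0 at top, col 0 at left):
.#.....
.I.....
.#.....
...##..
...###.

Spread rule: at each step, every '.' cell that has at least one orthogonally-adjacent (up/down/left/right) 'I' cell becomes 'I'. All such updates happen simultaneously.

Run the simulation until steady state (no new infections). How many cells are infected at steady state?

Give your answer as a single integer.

Answer: 28

Derivation:
Step 0 (initial): 1 infected
Step 1: +2 new -> 3 infected
Step 2: +5 new -> 8 infected
Step 3: +5 new -> 13 infected
Step 4: +6 new -> 19 infected
Step 5: +4 new -> 23 infected
Step 6: +3 new -> 26 infected
Step 7: +1 new -> 27 infected
Step 8: +1 new -> 28 infected
Step 9: +0 new -> 28 infected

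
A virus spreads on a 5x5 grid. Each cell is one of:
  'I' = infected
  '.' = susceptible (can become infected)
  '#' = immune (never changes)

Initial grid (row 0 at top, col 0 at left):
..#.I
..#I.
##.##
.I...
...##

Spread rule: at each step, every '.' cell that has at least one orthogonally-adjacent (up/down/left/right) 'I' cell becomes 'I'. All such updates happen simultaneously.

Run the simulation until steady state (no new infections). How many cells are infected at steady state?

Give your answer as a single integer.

Step 0 (initial): 3 infected
Step 1: +5 new -> 8 infected
Step 2: +4 new -> 12 infected
Step 3: +1 new -> 13 infected
Step 4: +0 new -> 13 infected

Answer: 13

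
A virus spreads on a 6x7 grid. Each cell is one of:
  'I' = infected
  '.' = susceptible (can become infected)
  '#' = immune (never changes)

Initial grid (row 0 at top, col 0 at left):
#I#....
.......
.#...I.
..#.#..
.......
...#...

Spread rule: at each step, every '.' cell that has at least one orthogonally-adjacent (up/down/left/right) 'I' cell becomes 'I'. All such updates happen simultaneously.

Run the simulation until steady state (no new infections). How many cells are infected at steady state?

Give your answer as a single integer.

Step 0 (initial): 2 infected
Step 1: +5 new -> 7 infected
Step 2: +8 new -> 15 infected
Step 3: +9 new -> 24 infected
Step 4: +5 new -> 29 infected
Step 5: +3 new -> 32 infected
Step 6: +3 new -> 35 infected
Step 7: +1 new -> 36 infected
Step 8: +0 new -> 36 infected

Answer: 36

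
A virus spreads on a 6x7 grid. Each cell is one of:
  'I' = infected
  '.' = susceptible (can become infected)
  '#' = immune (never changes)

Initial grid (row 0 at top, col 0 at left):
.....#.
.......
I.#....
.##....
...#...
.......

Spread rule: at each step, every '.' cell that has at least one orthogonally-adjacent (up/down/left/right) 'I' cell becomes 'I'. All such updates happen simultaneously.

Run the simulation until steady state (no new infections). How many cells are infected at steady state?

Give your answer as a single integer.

Answer: 37

Derivation:
Step 0 (initial): 1 infected
Step 1: +3 new -> 4 infected
Step 2: +3 new -> 7 infected
Step 3: +4 new -> 11 infected
Step 4: +4 new -> 15 infected
Step 5: +4 new -> 19 infected
Step 6: +5 new -> 24 infected
Step 7: +4 new -> 28 infected
Step 8: +5 new -> 33 infected
Step 9: +3 new -> 36 infected
Step 10: +1 new -> 37 infected
Step 11: +0 new -> 37 infected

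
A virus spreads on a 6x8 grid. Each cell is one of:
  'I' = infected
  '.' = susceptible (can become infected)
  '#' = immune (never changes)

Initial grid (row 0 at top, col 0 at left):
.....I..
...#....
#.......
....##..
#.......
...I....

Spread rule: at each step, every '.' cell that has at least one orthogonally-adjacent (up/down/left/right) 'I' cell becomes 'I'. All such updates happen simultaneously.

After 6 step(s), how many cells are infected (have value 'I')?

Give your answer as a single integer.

Step 0 (initial): 2 infected
Step 1: +6 new -> 8 infected
Step 2: +10 new -> 18 infected
Step 3: +10 new -> 28 infected
Step 4: +8 new -> 36 infected
Step 5: +6 new -> 42 infected
Step 6: +1 new -> 43 infected

Answer: 43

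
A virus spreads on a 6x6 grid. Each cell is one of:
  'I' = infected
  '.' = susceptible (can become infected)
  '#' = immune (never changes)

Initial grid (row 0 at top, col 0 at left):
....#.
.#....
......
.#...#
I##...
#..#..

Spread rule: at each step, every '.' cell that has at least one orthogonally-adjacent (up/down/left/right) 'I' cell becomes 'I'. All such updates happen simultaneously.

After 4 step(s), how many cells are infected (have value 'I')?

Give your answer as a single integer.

Answer: 7

Derivation:
Step 0 (initial): 1 infected
Step 1: +1 new -> 2 infected
Step 2: +1 new -> 3 infected
Step 3: +2 new -> 5 infected
Step 4: +2 new -> 7 infected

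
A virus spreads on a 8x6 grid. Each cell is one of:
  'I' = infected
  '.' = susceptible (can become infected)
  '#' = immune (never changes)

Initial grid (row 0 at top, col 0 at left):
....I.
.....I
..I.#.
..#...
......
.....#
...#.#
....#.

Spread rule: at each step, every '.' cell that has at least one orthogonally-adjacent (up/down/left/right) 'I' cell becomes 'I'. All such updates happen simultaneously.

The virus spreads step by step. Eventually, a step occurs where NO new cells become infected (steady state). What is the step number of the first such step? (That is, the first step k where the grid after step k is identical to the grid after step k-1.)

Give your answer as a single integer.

Answer: 9

Derivation:
Step 0 (initial): 3 infected
Step 1: +7 new -> 10 infected
Step 2: +7 new -> 17 infected
Step 3: +7 new -> 24 infected
Step 4: +6 new -> 30 infected
Step 5: +4 new -> 34 infected
Step 6: +4 new -> 38 infected
Step 7: +2 new -> 40 infected
Step 8: +1 new -> 41 infected
Step 9: +0 new -> 41 infected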